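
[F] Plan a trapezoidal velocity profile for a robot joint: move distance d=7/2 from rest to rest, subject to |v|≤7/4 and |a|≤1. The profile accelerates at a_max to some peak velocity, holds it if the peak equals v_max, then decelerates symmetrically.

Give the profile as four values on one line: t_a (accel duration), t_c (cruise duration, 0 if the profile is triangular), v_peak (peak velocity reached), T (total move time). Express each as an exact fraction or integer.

t_a=7/4 t_c=1/4 v_peak=7/4 T=15/4

vₘ²/aₘ = (7/4)²/1 = 49/16
7/2 ≥ 49/16 so v_max reached
t_a = (7/4)/1 = 7/4; v_peak = 7/4
d_cruise = 7/2 − 49/16 = 7/16; t_c = (7/16)/(7/4) = 1/4
T = 2·7/4 + 1/4 = 15/4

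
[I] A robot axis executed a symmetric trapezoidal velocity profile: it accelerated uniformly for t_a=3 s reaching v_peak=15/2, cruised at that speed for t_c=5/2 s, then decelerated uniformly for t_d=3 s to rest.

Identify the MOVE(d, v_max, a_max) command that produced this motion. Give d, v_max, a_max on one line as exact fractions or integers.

d=165/4 v_max=15/2 a_max=5/2

a_max = (15/2)/3 = 5/2
d_a = ½·15/2·3 = 45/4; d_c = 15/2·5/2 = 75/4
d = 2·45/4 + 75/4 = 165/4
t_c = 5/2 > 0 so v_max = 15/2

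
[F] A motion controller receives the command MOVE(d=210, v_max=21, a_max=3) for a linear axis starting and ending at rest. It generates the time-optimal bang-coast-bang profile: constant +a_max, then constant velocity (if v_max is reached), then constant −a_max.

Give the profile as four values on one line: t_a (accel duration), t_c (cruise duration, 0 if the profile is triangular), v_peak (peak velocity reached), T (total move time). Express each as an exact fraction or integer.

vₘ²/aₘ = 21²/3 = 147
210 ≥ 147 → trapezoidal
t_a = 21/3 = 7; v_peak = 21
d_cruise = 210 − 147 = 63; t_c = 63/21 = 3
T = 2·7 + 3 = 17

t_a=7 t_c=3 v_peak=21 T=17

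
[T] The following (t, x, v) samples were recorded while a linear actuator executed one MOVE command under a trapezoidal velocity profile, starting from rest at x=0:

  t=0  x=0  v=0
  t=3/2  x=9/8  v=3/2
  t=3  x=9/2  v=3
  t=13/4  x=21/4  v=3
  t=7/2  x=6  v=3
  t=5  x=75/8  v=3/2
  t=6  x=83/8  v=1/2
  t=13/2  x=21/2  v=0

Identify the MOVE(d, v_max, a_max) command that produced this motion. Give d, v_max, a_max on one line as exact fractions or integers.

final state: t=13/2, x=21/2, v=0 → d = 21/2
a_max = (3/2−0)/(3/2−0) = 1
max v = 3 over t∈[3,7/2] → v_max = 3
check: 3·(3+1/2) = 21/2 ✓

d=21/2 v_max=3 a_max=1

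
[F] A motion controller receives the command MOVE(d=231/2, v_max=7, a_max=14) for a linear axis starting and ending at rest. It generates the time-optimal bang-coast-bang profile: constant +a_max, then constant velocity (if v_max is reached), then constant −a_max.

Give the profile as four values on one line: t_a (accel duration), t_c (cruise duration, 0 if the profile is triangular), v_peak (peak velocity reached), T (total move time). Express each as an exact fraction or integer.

t_a=1/2 t_c=16 v_peak=7 T=17

(v_max)²/a_max = 7²/14 = 7/2
231/2 ≥ 7/2 so v_max reached
t_a = 7/14 = 1/2; v_peak = 7
d_cruise = 231/2 − 7/2 = 112; t_c = 112/7 = 16
T = 2·1/2 + 16 = 17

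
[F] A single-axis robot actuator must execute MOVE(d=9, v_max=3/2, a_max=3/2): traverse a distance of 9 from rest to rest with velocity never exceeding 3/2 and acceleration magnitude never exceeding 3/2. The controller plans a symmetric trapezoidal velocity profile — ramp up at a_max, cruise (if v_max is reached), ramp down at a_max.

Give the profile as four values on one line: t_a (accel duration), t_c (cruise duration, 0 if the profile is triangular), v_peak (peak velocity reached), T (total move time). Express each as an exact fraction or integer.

(v_max)²/a_max = (3/2)²/(3/2) = 3/2
9 ≥ 3/2 so v_max reached
t_a = (3/2)/(3/2) = 1; v_peak = 3/2
d_cruise = 9 − 3/2 = 15/2; t_c = (15/2)/(3/2) = 5
T = 2·1 + 5 = 7

t_a=1 t_c=5 v_peak=3/2 T=7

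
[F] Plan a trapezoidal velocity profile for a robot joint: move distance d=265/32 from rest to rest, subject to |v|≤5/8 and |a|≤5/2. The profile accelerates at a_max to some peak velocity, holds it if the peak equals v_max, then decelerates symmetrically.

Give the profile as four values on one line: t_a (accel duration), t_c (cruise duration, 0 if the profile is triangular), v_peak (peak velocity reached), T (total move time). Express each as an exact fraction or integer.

v_max²/a_max = (5/8)²/(5/2) = 5/32
265/32 ≥ 5/32 so v_max reached
t_a = (5/8)/(5/2) = 1/4; v_peak = 5/8
d_cruise = 265/32 − 5/32 = 65/8; t_c = (65/8)/(5/8) = 13
T = 2·1/4 + 13 = 27/2

t_a=1/4 t_c=13 v_peak=5/8 T=27/2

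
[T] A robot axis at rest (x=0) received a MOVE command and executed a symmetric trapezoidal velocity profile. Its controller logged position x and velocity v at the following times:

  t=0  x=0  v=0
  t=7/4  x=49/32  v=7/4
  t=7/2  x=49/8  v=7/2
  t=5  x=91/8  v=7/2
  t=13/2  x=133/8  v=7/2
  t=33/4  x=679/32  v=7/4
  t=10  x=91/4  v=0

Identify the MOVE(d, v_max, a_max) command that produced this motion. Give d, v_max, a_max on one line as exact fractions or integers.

d=91/4 v_max=7/2 a_max=1

final state: t=10, x=91/4, v=0 → d = 91/4
a_max = (7/4−0)/(7/4−0) = 1
max v = 7/2 over t∈[7/2,13/2] → v_max = 7/2
check: 7/2·(7/2+3) = 91/4 ✓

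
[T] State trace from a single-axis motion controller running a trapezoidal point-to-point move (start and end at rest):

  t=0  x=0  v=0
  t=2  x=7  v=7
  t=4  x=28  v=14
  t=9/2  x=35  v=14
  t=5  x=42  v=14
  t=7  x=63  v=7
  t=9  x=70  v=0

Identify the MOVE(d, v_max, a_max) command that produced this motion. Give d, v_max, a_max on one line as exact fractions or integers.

d=70 v_max=14 a_max=7/2

final state: t=9, x=70, v=0 → d = 70
a_max = (7−0)/(2−0) = 7/2
max v = 14 over t∈[4,5] → v_max = 14
check: 14·(4+1) = 70 ✓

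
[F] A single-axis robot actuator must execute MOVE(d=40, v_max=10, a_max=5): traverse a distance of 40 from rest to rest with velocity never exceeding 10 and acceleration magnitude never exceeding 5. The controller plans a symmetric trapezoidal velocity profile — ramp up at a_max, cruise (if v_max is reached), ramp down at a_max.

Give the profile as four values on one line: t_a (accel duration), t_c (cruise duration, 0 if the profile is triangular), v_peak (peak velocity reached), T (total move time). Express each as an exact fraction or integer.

(v_max)²/a_max = 10²/5 = 20
40 ≥ 20 so v_max reached
t_a = 10/5 = 2; v_peak = 10
d_cruise = 40 − 20 = 20; t_c = 20/10 = 2
T = 2·2 + 2 = 6

t_a=2 t_c=2 v_peak=10 T=6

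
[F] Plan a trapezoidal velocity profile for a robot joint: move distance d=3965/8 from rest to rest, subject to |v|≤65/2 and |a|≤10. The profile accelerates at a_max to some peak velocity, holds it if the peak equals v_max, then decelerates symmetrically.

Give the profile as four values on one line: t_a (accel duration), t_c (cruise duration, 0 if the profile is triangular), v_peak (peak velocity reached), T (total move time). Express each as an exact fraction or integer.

t_a=13/4 t_c=12 v_peak=65/2 T=37/2

v_max²/a_max = (65/2)²/10 = 845/8
3965/8 ≥ 845/8 ⇒ cruise phase
t_a = (65/2)/10 = 13/4; v_peak = 65/2
d_cruise = 3965/8 − 845/8 = 390; t_c = 390/(65/2) = 12
T = 2·13/4 + 12 = 37/2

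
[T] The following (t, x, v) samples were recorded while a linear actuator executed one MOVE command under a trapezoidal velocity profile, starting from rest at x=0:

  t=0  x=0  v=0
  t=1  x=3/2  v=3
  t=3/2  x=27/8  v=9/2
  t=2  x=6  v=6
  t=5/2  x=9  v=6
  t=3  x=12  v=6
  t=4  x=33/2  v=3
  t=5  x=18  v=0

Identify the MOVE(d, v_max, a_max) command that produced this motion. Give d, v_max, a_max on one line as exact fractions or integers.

final state: t=5, x=18, v=0 → d = 18
a_max = (3−0)/(1−0) = 3
max v = 6 over t∈[2,3] → v_max = 6
check: 6·(2+1) = 18 ✓

d=18 v_max=6 a_max=3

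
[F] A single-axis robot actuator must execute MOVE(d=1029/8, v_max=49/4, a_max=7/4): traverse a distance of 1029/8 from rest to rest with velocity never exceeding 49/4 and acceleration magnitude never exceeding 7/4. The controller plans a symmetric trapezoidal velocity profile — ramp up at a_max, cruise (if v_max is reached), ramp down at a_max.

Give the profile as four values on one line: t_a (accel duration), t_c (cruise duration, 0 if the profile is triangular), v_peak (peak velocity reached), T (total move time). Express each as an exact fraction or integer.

(v_max)²/a_max = (49/4)²/(7/4) = 343/4
1029/8 ≥ 343/4 so v_max reached
t_a = (49/4)/(7/4) = 7; v_peak = 49/4
d_cruise = 1029/8 − 343/4 = 343/8; t_c = (343/8)/(49/4) = 7/2
T = 2·7 + 7/2 = 35/2

t_a=7 t_c=7/2 v_peak=49/4 T=35/2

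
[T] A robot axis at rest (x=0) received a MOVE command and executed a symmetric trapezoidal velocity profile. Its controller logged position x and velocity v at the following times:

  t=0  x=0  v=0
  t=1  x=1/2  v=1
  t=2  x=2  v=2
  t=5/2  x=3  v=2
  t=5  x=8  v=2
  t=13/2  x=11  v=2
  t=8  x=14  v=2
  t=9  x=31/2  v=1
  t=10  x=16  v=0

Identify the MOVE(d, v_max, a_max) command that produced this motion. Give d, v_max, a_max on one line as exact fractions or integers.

final state: t=10, x=16, v=0 → d = 16
a_max = (1−0)/(1−0) = 1
max v = 2 over t∈[2,8] → v_max = 2
check: 2·(2+6) = 16 ✓

d=16 v_max=2 a_max=1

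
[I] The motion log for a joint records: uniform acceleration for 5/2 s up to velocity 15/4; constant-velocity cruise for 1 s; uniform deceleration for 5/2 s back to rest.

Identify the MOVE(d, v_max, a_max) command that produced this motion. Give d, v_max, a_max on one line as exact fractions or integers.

d=105/8 v_max=15/4 a_max=3/2

a_max = (15/4)/(5/2) = 3/2
d_a = ½·15/4·5/2 = 75/16; d_c = 15/4·1 = 15/4
d = 2·75/16 + 15/4 = 105/8
t_c = 1 > 0 ⇒ limit active, v_max = 15/4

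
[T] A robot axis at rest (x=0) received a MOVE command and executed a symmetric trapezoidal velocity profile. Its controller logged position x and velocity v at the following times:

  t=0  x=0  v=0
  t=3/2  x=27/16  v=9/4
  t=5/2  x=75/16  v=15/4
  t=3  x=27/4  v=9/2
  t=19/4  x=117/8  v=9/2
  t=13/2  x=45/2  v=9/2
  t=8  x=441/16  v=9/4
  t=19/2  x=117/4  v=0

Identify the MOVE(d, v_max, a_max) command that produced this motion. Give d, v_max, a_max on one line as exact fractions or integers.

final state: t=19/2, x=117/4, v=0 → d = 117/4
a_max = (9/4−0)/(3/2−0) = 3/2
max v = 9/2 over t∈[3,13/2] → v_max = 9/2
check: 9/2·(3+7/2) = 117/4 ✓

d=117/4 v_max=9/2 a_max=3/2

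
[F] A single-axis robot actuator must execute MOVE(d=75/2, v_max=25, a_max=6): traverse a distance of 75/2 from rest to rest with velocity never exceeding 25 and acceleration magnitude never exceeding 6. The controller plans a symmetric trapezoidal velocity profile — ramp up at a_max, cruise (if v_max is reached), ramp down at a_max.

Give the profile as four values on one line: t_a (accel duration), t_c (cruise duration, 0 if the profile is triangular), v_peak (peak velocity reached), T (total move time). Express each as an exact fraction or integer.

t_a=5/2 t_c=0 v_peak=15 T=5

v_max²/a_max = 25²/6 = 625/6
75/2 < 625/6 → triangular
v_peak = √(75/2·6) = √225 = 15
t_a = 15/6 = 5/2; t_c = 0
T = 2·5/2 = 5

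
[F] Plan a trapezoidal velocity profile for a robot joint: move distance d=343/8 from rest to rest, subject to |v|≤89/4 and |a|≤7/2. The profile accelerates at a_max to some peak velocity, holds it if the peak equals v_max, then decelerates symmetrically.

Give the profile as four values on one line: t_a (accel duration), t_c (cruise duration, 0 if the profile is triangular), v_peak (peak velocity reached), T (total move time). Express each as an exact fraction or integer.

v_max²/a_max = (89/4)²/(7/2) = 7921/56
343/8 < 7921/56 so t_c = 0
v_peak = √(343/8·7/2) = √(2401/16) = 49/4
t_a = (49/4)/(7/2) = 7/2; t_c = 0
T = 2·7/2 = 7

t_a=7/2 t_c=0 v_peak=49/4 T=7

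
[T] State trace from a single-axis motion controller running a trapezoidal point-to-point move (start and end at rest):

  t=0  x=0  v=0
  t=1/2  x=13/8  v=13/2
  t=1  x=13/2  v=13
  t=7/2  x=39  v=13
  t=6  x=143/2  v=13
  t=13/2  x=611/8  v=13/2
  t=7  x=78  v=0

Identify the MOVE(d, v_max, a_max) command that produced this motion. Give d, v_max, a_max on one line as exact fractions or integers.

d=78 v_max=13 a_max=13

final state: t=7, x=78, v=0 → d = 78
a_max = (13/2−0)/(1/2−0) = 13
max v = 13 over t∈[1,6] → v_max = 13
check: 13·(1+5) = 78 ✓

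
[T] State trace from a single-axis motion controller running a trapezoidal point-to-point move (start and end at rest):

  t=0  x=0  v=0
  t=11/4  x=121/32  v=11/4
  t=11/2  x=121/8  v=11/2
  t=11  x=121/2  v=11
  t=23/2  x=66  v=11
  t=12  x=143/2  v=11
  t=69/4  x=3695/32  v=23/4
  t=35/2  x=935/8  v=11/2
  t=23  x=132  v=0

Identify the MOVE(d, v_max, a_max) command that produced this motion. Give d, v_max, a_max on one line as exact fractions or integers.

final state: t=23, x=132, v=0 → d = 132
a_max = (11/4−0)/(11/4−0) = 1
max v = 11 over t∈[11,12] → v_max = 11
check: 11·(11+1) = 132 ✓

d=132 v_max=11 a_max=1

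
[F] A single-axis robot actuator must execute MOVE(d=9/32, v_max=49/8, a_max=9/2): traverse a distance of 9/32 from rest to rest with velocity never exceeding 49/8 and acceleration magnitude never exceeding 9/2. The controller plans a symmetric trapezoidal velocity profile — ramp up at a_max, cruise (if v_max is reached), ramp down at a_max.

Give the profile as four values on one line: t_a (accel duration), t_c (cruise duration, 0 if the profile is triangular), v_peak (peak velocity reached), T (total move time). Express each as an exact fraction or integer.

t_a=1/4 t_c=0 v_peak=9/8 T=1/2

v_max²/a_max = (49/8)²/(9/2) = 2401/288
9/32 < 2401/288 ⇒ no cruise
v_peak = √(9/32·9/2) = √(81/64) = 9/8
t_a = (9/8)/(9/2) = 1/4; t_c = 0
T = 2·1/4 = 1/2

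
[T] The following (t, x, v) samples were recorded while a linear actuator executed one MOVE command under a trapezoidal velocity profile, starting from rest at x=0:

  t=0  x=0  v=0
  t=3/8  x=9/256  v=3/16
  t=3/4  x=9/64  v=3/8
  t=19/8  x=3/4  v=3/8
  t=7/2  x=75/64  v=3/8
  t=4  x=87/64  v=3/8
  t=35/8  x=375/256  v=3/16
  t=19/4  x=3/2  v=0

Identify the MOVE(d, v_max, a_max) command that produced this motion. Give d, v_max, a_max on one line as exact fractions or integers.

d=3/2 v_max=3/8 a_max=1/2

final state: t=19/4, x=3/2, v=0 → d = 3/2
a_max = (3/16−0)/(3/8−0) = 1/2
max v = 3/8 over t∈[3/4,4] → v_max = 3/8
check: 3/8·(3/4+13/4) = 3/2 ✓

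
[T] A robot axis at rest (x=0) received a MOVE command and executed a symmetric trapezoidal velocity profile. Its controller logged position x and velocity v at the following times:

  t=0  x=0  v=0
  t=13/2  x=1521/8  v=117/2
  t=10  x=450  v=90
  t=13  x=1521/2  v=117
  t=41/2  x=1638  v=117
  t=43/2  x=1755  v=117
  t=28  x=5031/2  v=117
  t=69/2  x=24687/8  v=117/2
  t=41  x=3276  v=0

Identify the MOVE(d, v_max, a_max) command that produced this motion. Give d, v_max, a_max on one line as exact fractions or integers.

final state: t=41, x=3276, v=0 → d = 3276
a_max = (117/2−0)/(13/2−0) = 9
max v = 117 over t∈[13,28] → v_max = 117
check: 117·(13+15) = 3276 ✓

d=3276 v_max=117 a_max=9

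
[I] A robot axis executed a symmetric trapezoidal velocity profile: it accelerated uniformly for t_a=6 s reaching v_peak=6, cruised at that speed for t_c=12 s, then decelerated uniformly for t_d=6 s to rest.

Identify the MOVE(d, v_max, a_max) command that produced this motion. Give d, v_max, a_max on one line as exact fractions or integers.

d=108 v_max=6 a_max=1

a_max = 6/6 = 1
d_a = ½·6·6 = 18; d_c = 6·12 = 72
d = 2·18 + 72 = 108
t_c = 12 > 0 → v_max = v_peak = 6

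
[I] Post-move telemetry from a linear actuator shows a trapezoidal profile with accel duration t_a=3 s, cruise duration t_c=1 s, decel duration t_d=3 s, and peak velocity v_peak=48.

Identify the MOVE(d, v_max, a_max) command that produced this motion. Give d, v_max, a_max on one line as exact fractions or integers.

d=192 v_max=48 a_max=16

a_max = 48/3 = 16
d_a = ½·48·3 = 72; d_c = 48·1 = 48
d = 2·72 + 48 = 192
t_c = 1 > 0 ⇒ limit active, v_max = 48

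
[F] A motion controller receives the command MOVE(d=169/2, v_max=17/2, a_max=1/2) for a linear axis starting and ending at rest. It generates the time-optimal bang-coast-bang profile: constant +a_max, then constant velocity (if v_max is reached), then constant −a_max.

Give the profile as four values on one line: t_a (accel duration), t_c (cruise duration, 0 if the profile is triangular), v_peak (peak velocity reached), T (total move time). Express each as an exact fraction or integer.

t_a=13 t_c=0 v_peak=13/2 T=26

vₘ²/aₘ = (17/2)²/(1/2) = 289/2
169/2 < 289/2 ⇒ no cruise
v_peak = √(169/2·1/2) = √(169/4) = 13/2
t_a = (13/2)/(1/2) = 13; t_c = 0
T = 2·13 = 26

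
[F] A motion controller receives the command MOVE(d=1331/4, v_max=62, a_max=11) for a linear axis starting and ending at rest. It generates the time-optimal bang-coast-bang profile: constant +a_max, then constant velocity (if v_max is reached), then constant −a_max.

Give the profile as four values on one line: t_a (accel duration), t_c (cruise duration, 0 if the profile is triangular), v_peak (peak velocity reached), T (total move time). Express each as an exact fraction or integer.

v_max²/a_max = 62²/11 = 3844/11
1331/4 < 3844/11 → triangular
v_peak = √(1331/4·11) = √(14641/4) = 121/2
t_a = (121/2)/11 = 11/2; t_c = 0
T = 2·11/2 = 11

t_a=11/2 t_c=0 v_peak=121/2 T=11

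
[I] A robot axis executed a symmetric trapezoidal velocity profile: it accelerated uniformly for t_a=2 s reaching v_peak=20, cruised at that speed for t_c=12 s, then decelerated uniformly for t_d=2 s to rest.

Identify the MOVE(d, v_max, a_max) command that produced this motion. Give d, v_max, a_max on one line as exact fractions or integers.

d=280 v_max=20 a_max=10

a_max = 20/2 = 10
d_a = ½·20·2 = 20; d_c = 20·12 = 240
d = 2·20 + 240 = 280
t_c = 12 > 0 so v_max = 20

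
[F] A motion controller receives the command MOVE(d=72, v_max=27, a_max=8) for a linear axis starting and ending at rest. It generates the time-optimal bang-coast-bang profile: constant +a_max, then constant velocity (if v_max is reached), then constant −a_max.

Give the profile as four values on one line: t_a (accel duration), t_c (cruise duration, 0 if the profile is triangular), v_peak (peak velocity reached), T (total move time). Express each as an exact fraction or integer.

t_a=3 t_c=0 v_peak=24 T=6

vₘ²/aₘ = 27²/8 = 729/8
72 < 729/8 → triangular
v_peak = √(72·8) = √576 = 24
t_a = 24/8 = 3; t_c = 0
T = 2·3 = 6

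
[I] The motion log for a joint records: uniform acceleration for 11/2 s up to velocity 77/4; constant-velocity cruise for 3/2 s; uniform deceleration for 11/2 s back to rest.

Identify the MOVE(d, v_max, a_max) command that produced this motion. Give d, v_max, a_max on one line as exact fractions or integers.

a_max = (77/4)/(11/2) = 7/2
d_a = ½·77/4·11/2 = 847/16; d_c = 77/4·3/2 = 231/8
d = 2·847/16 + 231/8 = 539/4
t_c = 3/2 > 0 → v_max = v_peak = 77/4

d=539/4 v_max=77/4 a_max=7/2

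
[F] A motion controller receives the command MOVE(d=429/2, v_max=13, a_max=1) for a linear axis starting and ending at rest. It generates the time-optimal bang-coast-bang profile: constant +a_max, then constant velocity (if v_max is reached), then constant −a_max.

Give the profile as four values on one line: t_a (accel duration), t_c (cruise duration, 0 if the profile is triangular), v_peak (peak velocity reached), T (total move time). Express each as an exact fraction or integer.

t_a=13 t_c=7/2 v_peak=13 T=59/2

vₘ²/aₘ = 13²/1 = 169
429/2 ≥ 169 ⇒ cruise phase
t_a = 13/1 = 13; v_peak = 13
d_cruise = 429/2 − 169 = 91/2; t_c = (91/2)/13 = 7/2
T = 2·13 + 7/2 = 59/2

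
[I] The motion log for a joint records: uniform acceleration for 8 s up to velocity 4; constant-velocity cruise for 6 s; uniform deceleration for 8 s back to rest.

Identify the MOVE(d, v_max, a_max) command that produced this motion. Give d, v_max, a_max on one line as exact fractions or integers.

a_max = 4/8 = 1/2
d_a = ½·4·8 = 16; d_c = 4·6 = 24
d = 2·16 + 24 = 56
t_c = 6 > 0 ⇒ limit active, v_max = 4

d=56 v_max=4 a_max=1/2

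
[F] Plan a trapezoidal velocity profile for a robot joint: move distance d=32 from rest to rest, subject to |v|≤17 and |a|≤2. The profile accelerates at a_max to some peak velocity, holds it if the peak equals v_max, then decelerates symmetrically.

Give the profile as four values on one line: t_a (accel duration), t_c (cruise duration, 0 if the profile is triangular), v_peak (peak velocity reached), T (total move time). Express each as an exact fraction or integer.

(v_max)²/a_max = 17²/2 = 289/2
32 < 289/2 so t_c = 0
v_peak = √(32·2) = √64 = 8
t_a = 8/2 = 4; t_c = 0
T = 2·4 = 8

t_a=4 t_c=0 v_peak=8 T=8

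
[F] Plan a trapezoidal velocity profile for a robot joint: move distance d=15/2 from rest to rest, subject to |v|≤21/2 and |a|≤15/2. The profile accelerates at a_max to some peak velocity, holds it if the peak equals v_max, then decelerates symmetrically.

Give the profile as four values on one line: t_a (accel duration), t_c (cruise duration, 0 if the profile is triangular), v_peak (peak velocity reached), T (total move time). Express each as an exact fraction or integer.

v_max²/a_max = (21/2)²/(15/2) = 147/10
15/2 < 147/10 so t_c = 0
v_peak = √(15/2·15/2) = √(225/4) = 15/2
t_a = (15/2)/(15/2) = 1; t_c = 0
T = 2·1 = 2

t_a=1 t_c=0 v_peak=15/2 T=2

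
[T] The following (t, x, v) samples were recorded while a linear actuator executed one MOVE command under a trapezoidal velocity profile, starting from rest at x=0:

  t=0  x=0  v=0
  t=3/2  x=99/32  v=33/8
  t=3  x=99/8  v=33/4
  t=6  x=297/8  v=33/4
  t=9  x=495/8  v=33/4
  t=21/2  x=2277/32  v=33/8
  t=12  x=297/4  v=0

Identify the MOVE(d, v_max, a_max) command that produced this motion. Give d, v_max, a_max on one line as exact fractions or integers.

d=297/4 v_max=33/4 a_max=11/4

final state: t=12, x=297/4, v=0 → d = 297/4
a_max = (33/8−0)/(3/2−0) = 11/4
max v = 33/4 over t∈[3,9] → v_max = 33/4
check: 33/4·(3+6) = 297/4 ✓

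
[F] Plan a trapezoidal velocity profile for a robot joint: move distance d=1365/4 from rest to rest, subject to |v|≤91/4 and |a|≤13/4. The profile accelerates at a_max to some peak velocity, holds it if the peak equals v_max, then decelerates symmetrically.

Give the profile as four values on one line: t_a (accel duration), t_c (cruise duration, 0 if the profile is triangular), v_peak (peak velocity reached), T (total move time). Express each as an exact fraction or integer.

t_a=7 t_c=8 v_peak=91/4 T=22

v_max²/a_max = (91/4)²/(13/4) = 637/4
1365/4 ≥ 637/4 → trapezoidal
t_a = (91/4)/(13/4) = 7; v_peak = 91/4
d_cruise = 1365/4 − 637/4 = 182; t_c = 182/(91/4) = 8
T = 2·7 + 8 = 22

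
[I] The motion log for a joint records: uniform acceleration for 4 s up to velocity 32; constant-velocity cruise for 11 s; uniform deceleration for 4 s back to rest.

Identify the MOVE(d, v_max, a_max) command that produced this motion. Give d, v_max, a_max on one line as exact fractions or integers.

a_max = 32/4 = 8
d_a = ½·32·4 = 64; d_c = 32·11 = 352
d = 2·64 + 352 = 480
t_c = 11 > 0 ⇒ limit active, v_max = 32

d=480 v_max=32 a_max=8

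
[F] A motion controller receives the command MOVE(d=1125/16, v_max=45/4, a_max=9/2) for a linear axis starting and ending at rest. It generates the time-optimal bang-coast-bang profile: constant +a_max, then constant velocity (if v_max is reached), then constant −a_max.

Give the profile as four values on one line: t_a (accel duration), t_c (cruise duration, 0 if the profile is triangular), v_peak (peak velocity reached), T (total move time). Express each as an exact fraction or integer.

vₘ²/aₘ = (45/4)²/(9/2) = 225/8
1125/16 ≥ 225/8 → trapezoidal
t_a = (45/4)/(9/2) = 5/2; v_peak = 45/4
d_cruise = 1125/16 − 225/8 = 675/16; t_c = (675/16)/(45/4) = 15/4
T = 2·5/2 + 15/4 = 35/4

t_a=5/2 t_c=15/4 v_peak=45/4 T=35/4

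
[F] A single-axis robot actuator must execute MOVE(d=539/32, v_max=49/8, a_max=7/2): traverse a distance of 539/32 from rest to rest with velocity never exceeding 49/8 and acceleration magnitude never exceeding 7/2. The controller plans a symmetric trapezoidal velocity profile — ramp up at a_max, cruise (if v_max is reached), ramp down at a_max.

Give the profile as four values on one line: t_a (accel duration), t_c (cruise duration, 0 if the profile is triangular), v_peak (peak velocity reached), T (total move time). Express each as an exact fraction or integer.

(v_max)²/a_max = (49/8)²/(7/2) = 343/32
539/32 ≥ 343/32 so v_max reached
t_a = (49/8)/(7/2) = 7/4; v_peak = 49/8
d_cruise = 539/32 − 343/32 = 49/8; t_c = (49/8)/(49/8) = 1
T = 2·7/4 + 1 = 9/2

t_a=7/4 t_c=1 v_peak=49/8 T=9/2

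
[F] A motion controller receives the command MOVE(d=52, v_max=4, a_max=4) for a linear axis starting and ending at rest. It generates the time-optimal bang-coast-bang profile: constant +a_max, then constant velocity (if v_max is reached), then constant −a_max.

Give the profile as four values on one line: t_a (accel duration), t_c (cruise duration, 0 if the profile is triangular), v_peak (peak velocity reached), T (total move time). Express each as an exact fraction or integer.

v_max²/a_max = 4²/4 = 4
52 ≥ 4 ⇒ cruise phase
t_a = 4/4 = 1; v_peak = 4
d_cruise = 52 − 4 = 48; t_c = 48/4 = 12
T = 2·1 + 12 = 14

t_a=1 t_c=12 v_peak=4 T=14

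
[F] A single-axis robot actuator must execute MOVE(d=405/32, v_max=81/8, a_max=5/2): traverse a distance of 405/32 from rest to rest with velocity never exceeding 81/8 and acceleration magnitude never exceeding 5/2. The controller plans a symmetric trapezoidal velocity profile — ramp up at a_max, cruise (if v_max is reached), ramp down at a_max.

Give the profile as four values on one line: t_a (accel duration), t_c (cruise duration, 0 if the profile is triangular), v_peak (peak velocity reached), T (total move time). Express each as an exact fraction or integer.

t_a=9/4 t_c=0 v_peak=45/8 T=9/2

(v_max)²/a_max = (81/8)²/(5/2) = 6561/160
405/32 < 6561/160 ⇒ no cruise
v_peak = √(405/32·5/2) = √(2025/64) = 45/8
t_a = (45/8)/(5/2) = 9/4; t_c = 0
T = 2·9/4 = 9/2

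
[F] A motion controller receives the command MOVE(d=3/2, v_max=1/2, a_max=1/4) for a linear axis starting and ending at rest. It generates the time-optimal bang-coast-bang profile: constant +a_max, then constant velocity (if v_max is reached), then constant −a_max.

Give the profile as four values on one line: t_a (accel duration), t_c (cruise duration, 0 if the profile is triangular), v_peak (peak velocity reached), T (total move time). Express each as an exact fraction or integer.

t_a=2 t_c=1 v_peak=1/2 T=5

v_max²/a_max = (1/2)²/(1/4) = 1
3/2 ≥ 1 so v_max reached
t_a = (1/2)/(1/4) = 2; v_peak = 1/2
d_cruise = 3/2 − 1 = 1/2; t_c = (1/2)/(1/2) = 1
T = 2·2 + 1 = 5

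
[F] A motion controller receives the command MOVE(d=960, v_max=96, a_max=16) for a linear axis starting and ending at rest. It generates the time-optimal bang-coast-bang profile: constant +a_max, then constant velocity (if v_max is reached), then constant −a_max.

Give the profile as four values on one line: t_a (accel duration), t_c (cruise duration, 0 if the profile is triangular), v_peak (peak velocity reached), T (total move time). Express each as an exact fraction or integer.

(v_max)²/a_max = 96²/16 = 576
960 ≥ 576 ⇒ cruise phase
t_a = 96/16 = 6; v_peak = 96
d_cruise = 960 − 576 = 384; t_c = 384/96 = 4
T = 2·6 + 4 = 16

t_a=6 t_c=4 v_peak=96 T=16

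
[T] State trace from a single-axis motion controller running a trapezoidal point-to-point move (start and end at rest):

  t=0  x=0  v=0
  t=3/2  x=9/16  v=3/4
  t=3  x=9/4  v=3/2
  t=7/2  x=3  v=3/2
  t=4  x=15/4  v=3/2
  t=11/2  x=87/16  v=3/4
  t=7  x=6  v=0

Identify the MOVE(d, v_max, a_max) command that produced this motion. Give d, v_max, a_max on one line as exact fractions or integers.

final state: t=7, x=6, v=0 → d = 6
a_max = (3/4−0)/(3/2−0) = 1/2
max v = 3/2 over t∈[3,4] → v_max = 3/2
check: 3/2·(3+1) = 6 ✓

d=6 v_max=3/2 a_max=1/2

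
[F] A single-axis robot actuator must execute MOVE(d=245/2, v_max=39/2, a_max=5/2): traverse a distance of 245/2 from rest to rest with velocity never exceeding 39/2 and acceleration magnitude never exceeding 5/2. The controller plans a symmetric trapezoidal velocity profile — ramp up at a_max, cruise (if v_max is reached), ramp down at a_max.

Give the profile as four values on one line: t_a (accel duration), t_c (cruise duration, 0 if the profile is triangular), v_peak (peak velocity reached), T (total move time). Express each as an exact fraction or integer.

(v_max)²/a_max = (39/2)²/(5/2) = 1521/10
245/2 < 1521/10 so t_c = 0
v_peak = √(245/2·5/2) = √(1225/4) = 35/2
t_a = (35/2)/(5/2) = 7; t_c = 0
T = 2·7 = 14

t_a=7 t_c=0 v_peak=35/2 T=14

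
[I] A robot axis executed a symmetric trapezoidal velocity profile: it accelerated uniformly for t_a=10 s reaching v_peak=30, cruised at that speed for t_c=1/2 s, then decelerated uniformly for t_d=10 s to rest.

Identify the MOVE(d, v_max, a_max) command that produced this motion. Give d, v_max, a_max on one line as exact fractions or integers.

d=315 v_max=30 a_max=3

a_max = 30/10 = 3
d_a = ½·30·10 = 150; d_c = 30·1/2 = 15
d = 2·150 + 15 = 315
t_c = 1/2 > 0 so v_max = 30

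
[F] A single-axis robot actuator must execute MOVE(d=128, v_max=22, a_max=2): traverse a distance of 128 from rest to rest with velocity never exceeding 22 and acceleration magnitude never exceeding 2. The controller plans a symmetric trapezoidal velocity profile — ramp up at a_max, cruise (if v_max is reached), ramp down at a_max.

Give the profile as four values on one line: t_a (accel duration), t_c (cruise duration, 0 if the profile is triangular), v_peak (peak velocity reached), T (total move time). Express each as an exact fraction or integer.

t_a=8 t_c=0 v_peak=16 T=16

v_max²/a_max = 22²/2 = 242
128 < 242 ⇒ no cruise
v_peak = √(128·2) = √256 = 16
t_a = 16/2 = 8; t_c = 0
T = 2·8 = 16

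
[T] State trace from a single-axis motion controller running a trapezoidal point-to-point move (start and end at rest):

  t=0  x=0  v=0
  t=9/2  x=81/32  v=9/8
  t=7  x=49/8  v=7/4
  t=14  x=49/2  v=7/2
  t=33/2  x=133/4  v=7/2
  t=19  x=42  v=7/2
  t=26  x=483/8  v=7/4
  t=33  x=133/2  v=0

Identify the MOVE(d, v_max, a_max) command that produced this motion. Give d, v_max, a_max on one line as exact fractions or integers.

final state: t=33, x=133/2, v=0 → d = 133/2
a_max = (9/8−0)/(9/2−0) = 1/4
max v = 7/2 over t∈[14,19] → v_max = 7/2
check: 7/2·(14+5) = 133/2 ✓

d=133/2 v_max=7/2 a_max=1/4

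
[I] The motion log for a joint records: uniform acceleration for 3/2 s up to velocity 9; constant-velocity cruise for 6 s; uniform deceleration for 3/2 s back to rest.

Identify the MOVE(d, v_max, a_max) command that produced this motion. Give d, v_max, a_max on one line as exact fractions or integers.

a_max = 9/(3/2) = 6
d_a = ½·9·3/2 = 27/4; d_c = 9·6 = 54
d = 2·27/4 + 54 = 135/2
t_c = 6 > 0 ⇒ limit active, v_max = 9

d=135/2 v_max=9 a_max=6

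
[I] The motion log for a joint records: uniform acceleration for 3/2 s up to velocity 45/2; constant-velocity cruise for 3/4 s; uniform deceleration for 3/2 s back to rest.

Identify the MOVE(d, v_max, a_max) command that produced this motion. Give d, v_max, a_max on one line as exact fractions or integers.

d=405/8 v_max=45/2 a_max=15

a_max = (45/2)/(3/2) = 15
d_a = ½·45/2·3/2 = 135/8; d_c = 45/2·3/4 = 135/8
d = 2·135/8 + 135/8 = 405/8
t_c = 3/4 > 0 ⇒ limit active, v_max = 45/2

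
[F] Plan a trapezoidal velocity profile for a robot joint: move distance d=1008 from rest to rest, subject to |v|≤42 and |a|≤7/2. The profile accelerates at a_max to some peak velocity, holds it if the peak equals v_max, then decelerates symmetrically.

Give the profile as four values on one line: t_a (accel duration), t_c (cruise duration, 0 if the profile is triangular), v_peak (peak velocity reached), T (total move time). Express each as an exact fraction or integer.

t_a=12 t_c=12 v_peak=42 T=36

(v_max)²/a_max = 42²/(7/2) = 504
1008 ≥ 504 so v_max reached
t_a = 42/(7/2) = 12; v_peak = 42
d_cruise = 1008 − 504 = 504; t_c = 504/42 = 12
T = 2·12 + 12 = 36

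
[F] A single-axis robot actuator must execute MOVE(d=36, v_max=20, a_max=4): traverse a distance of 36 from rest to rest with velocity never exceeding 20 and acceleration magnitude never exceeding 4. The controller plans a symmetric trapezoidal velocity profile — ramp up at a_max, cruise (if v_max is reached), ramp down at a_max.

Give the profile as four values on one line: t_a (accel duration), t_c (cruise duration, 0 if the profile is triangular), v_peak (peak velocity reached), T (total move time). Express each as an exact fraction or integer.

vₘ²/aₘ = 20²/4 = 100
36 < 100 → triangular
v_peak = √(36·4) = √144 = 12
t_a = 12/4 = 3; t_c = 0
T = 2·3 = 6

t_a=3 t_c=0 v_peak=12 T=6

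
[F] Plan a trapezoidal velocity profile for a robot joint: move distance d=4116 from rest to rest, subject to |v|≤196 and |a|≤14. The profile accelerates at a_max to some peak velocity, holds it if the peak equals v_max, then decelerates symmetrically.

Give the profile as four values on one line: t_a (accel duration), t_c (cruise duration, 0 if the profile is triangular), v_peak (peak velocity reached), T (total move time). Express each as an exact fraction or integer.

(v_max)²/a_max = 196²/14 = 2744
4116 ≥ 2744 so v_max reached
t_a = 196/14 = 14; v_peak = 196
d_cruise = 4116 − 2744 = 1372; t_c = 1372/196 = 7
T = 2·14 + 7 = 35

t_a=14 t_c=7 v_peak=196 T=35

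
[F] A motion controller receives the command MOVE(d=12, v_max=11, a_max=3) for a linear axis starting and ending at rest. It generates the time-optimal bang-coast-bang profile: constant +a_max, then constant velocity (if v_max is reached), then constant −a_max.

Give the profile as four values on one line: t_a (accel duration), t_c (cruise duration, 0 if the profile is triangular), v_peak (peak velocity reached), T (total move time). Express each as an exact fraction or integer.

vₘ²/aₘ = 11²/3 = 121/3
12 < 121/3 → triangular
v_peak = √(12·3) = √36 = 6
t_a = 6/3 = 2; t_c = 0
T = 2·2 = 4

t_a=2 t_c=0 v_peak=6 T=4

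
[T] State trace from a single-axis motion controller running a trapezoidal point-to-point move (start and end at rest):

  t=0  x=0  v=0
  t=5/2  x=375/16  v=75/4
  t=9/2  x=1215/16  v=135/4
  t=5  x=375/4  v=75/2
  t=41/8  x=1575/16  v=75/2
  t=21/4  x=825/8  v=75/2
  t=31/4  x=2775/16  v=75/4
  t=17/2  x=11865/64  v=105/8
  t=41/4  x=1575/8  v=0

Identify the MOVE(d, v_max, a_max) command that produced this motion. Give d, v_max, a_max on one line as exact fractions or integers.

final state: t=41/4, x=1575/8, v=0 → d = 1575/8
a_max = (75/4−0)/(5/2−0) = 15/2
max v = 75/2 over t∈[5,21/4] → v_max = 75/2
check: 75/2·(5+1/4) = 1575/8 ✓

d=1575/8 v_max=75/2 a_max=15/2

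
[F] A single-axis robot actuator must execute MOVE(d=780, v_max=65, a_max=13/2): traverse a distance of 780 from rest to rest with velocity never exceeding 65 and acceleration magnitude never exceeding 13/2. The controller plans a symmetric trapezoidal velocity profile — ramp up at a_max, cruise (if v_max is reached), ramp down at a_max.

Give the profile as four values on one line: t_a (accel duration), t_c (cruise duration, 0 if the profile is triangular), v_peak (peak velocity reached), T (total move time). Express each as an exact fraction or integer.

vₘ²/aₘ = 65²/(13/2) = 650
780 ≥ 650 → trapezoidal
t_a = 65/(13/2) = 10; v_peak = 65
d_cruise = 780 − 650 = 130; t_c = 130/65 = 2
T = 2·10 + 2 = 22

t_a=10 t_c=2 v_peak=65 T=22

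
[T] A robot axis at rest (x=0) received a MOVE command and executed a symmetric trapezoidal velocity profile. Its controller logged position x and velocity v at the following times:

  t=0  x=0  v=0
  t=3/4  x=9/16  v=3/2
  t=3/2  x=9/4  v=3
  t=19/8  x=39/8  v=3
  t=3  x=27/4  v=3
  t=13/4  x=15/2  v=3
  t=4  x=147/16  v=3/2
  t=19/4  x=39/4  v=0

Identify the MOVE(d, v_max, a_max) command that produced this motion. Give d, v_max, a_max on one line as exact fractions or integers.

d=39/4 v_max=3 a_max=2

final state: t=19/4, x=39/4, v=0 → d = 39/4
a_max = (3/2−0)/(3/4−0) = 2
max v = 3 over t∈[3/2,13/4] → v_max = 3
check: 3·(3/2+7/4) = 39/4 ✓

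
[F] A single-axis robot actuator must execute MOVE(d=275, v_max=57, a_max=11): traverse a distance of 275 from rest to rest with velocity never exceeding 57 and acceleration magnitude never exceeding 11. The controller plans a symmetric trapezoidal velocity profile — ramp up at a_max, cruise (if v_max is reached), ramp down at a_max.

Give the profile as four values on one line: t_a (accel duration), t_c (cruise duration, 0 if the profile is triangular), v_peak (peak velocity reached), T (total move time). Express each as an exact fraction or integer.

v_max²/a_max = 57²/11 = 3249/11
275 < 3249/11 → triangular
v_peak = √(275·11) = √3025 = 55
t_a = 55/11 = 5; t_c = 0
T = 2·5 = 10

t_a=5 t_c=0 v_peak=55 T=10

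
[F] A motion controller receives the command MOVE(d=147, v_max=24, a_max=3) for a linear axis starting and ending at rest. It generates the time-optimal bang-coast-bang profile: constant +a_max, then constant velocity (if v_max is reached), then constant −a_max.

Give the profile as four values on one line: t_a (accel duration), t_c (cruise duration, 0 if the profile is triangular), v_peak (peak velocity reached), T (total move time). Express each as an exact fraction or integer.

v_max²/a_max = 24²/3 = 192
147 < 192 → triangular
v_peak = √(147·3) = √441 = 21
t_a = 21/3 = 7; t_c = 0
T = 2·7 = 14

t_a=7 t_c=0 v_peak=21 T=14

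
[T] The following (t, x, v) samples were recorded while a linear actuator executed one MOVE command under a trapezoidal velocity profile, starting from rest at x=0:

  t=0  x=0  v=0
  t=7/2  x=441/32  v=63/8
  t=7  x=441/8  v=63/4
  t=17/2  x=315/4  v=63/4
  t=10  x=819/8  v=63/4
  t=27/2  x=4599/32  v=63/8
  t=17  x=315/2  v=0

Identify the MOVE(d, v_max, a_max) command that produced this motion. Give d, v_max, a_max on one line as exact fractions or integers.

final state: t=17, x=315/2, v=0 → d = 315/2
a_max = (63/8−0)/(7/2−0) = 9/4
max v = 63/4 over t∈[7,10] → v_max = 63/4
check: 63/4·(7+3) = 315/2 ✓

d=315/2 v_max=63/4 a_max=9/4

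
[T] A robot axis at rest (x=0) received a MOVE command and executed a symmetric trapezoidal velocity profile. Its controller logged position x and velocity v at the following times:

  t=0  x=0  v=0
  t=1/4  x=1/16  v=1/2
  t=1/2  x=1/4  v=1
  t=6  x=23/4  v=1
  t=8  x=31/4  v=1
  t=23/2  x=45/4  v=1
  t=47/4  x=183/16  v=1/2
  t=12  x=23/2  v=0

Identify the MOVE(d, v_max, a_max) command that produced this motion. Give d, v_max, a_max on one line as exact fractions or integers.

d=23/2 v_max=1 a_max=2

final state: t=12, x=23/2, v=0 → d = 23/2
a_max = (1/2−0)/(1/4−0) = 2
max v = 1 over t∈[1/2,23/2] → v_max = 1
check: 1·(1/2+11) = 23/2 ✓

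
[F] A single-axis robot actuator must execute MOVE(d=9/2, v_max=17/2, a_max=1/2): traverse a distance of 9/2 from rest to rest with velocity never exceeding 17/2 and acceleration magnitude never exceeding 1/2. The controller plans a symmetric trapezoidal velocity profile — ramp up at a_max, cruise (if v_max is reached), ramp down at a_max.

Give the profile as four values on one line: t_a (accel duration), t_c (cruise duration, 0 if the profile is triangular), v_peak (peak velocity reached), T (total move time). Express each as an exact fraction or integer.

t_a=3 t_c=0 v_peak=3/2 T=6

v_max²/a_max = (17/2)²/(1/2) = 289/2
9/2 < 289/2 ⇒ no cruise
v_peak = √(9/2·1/2) = √(9/4) = 3/2
t_a = (3/2)/(1/2) = 3; t_c = 0
T = 2·3 = 6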